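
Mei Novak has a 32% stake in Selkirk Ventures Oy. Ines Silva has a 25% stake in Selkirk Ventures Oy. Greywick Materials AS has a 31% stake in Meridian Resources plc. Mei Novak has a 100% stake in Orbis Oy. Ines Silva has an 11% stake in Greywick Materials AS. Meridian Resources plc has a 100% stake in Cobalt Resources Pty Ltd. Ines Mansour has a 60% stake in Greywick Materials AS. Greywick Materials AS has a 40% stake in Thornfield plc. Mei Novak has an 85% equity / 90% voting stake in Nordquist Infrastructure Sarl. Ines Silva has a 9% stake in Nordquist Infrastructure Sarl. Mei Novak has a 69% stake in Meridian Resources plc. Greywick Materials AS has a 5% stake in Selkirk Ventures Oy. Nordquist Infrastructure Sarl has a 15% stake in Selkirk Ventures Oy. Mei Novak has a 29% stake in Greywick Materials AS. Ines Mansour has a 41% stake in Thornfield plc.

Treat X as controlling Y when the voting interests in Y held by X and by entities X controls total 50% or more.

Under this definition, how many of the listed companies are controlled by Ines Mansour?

2

Ines Mansour holds 60% of Greywick, so Ines Mansour controls Greywick.
Ines Mansour and Greywick together hold 41% + 40% = 81% of Thornfield, so Ines Mansour controls Thornfield.
No other company's threshold is met.
Ines Mansour controls 2 companies.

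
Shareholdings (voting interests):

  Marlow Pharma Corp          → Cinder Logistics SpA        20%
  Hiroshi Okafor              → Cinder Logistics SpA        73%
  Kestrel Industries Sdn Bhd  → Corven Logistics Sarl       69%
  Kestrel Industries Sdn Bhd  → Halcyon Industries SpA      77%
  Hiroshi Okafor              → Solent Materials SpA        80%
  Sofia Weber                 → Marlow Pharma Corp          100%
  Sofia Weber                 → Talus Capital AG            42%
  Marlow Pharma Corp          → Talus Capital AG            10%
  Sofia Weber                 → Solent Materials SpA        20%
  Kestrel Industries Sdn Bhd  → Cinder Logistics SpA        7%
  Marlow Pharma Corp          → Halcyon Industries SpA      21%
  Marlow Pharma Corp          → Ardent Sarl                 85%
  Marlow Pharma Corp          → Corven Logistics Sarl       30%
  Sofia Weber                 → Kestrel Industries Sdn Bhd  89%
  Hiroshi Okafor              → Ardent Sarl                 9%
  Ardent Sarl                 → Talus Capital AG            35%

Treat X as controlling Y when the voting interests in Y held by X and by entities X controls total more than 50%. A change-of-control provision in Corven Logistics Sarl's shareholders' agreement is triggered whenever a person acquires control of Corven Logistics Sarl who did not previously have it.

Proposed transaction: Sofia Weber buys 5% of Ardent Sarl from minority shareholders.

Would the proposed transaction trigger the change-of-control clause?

No

The purchase changes only Sofia's holdings, so Sofia is the only person who could newly come to control Corven.
Sofia holds 100% of Marlow, so Sofia controls Marlow.
Sofia holds 89% of Kestrel, so Sofia controls Kestrel.
Kestrel and Marlow together hold 69% + 30% = 99% of Corven, so Sofia controls Corven.
So Sofia already controls Corven before the transaction.
After the purchase, Sofia holds 5% of Ardent directly.
Sofia controlled Corven already, so this is not a new person acquiring control; every other person's position is unchanged or reduced.
No new person acquires control, so the clause is not triggered.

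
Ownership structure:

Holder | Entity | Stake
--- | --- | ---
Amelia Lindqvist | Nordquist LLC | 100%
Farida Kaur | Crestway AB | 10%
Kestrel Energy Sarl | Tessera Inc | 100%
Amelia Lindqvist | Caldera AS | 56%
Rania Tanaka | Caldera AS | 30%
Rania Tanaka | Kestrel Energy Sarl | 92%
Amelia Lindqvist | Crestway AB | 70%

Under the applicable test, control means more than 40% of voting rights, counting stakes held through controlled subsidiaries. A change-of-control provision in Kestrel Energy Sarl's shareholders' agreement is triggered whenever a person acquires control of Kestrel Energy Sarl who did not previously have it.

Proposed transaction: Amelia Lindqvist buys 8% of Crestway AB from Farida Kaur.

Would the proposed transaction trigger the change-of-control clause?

No

The purchase adds only to Amelia's holdings (Farida's stake shrinks), so Amelia is the only person who could newly come to control Kestrel.
Amelia holds 56% of Caldera, so Amelia controls Caldera.
Amelia holds 70% of Crestway, so Amelia controls Crestway.
Amelia holds 100% of Nordquist, so Amelia controls Nordquist.
Neither Amelia nor any entity Amelia controls holds any voting interest in Kestrel.
So before the transaction, Amelia does not control Kestrel.
After the purchase, Amelia's direct stake in Crestway rises to 70% + 8% = 78%, and Farida's stake falls to 2%.
Amelia holds 78% of Crestway, so Amelia controls Crestway.
After the transaction, neither Amelia nor any entity Amelia controls holds a voting interest in Kestrel, so Amelia still does not control it.
No new person acquires control, so the clause is not triggered.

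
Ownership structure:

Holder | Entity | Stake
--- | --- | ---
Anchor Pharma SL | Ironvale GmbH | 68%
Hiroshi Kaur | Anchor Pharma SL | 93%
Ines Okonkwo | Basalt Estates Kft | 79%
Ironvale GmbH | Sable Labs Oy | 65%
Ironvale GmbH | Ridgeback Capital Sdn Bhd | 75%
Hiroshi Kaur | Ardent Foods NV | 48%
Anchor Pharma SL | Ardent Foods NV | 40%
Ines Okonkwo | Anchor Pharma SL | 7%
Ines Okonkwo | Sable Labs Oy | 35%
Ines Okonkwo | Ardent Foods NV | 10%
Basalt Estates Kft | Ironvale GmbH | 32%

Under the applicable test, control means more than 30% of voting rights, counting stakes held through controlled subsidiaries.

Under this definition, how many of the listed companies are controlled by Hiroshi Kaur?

5

Hiroshi holds 93% of Anchor, so Hiroshi controls Anchor.
Anchor holds 68% of Ironvale, so Hiroshi controls Ironvale.
Ironvale holds 65% of Sable, so Hiroshi controls Sable.
Ironvale holds 75% of Ridgeback, so Hiroshi controls Ridgeback.
Hiroshi and Anchor together hold 48% + 40% = 88% of Ardent, so Hiroshi controls Ardent.
No other company's threshold is met.
Hiroshi controls 5 companies.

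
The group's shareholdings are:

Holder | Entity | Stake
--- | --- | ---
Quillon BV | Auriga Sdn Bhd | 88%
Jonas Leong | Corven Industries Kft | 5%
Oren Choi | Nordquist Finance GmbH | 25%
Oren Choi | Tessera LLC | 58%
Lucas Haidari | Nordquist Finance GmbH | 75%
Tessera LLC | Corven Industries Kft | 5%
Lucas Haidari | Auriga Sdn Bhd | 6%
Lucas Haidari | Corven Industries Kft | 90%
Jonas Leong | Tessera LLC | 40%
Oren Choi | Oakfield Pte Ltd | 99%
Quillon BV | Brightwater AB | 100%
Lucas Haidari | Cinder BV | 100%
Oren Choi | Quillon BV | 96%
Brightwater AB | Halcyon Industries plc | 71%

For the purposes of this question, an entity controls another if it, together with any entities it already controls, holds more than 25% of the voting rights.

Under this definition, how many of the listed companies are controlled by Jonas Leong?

Jonas holds 40% of Tessera, so Jonas controls Tessera.
No other company's threshold is met.
Jonas controls 1 company.

1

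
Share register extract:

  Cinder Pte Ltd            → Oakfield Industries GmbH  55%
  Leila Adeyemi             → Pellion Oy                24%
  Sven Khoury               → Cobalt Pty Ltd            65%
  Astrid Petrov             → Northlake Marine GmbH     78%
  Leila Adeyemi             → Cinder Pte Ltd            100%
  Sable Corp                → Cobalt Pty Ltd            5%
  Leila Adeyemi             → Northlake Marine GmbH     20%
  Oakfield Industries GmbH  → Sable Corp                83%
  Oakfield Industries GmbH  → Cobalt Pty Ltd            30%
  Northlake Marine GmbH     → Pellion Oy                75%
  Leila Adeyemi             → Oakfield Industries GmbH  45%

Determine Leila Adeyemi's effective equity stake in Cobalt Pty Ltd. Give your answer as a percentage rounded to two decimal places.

34.15%

Leila reaches Cobalt along 4 paths.
Via Cinder → Oakfield: 100% × 55% × 30% = 16.5%.
Via Oakfield: 45% × 30% = 13.5%.
Via Cinder → Oakfield → Sable: 100% × 55% × 83% × 5% = 2.2825%.
Via Oakfield → Sable: 45% × 83% × 5% = 1.8675%.
Total: 16.5% + 13.5% + 2.2825% + 1.8675% = 34.15%.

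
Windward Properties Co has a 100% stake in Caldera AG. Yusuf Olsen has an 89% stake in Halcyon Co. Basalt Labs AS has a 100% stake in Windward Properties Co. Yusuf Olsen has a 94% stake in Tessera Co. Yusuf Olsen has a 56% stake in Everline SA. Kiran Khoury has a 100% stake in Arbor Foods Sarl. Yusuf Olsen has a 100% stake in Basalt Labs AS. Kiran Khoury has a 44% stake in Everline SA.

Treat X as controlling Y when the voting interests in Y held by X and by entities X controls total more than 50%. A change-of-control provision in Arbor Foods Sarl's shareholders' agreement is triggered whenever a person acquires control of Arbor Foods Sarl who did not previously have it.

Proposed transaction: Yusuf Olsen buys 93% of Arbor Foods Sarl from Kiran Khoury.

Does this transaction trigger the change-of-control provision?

Yes

The purchase adds only to Yusuf's holdings (Kiran's stake shrinks), so Yusuf is the only person who could newly come to control Arbor.
Yusuf holds 56% of Everline, so Yusuf controls Everline.
Yusuf holds 89% of Halcyon, so Yusuf controls Halcyon.
Yusuf holds 94% of Tessera, so Yusuf controls Tessera.
Yusuf holds 100% of Basalt, so Yusuf controls Basalt.
Basalt holds 100% of Windward, so Yusuf controls Windward.
Windward holds 100% of Caldera, so Yusuf controls Caldera.
Neither Yusuf nor any entity Yusuf controls holds any voting interest in Arbor.
So before the transaction, Yusuf does not control Arbor.
After the purchase, Yusuf holds 93% of Arbor directly, and Kiran's stake falls to 7%.
Yusuf holds 93% of Arbor, so Yusuf controls Arbor.
Yusuf did not control Arbor before and does after, so the clause is triggered.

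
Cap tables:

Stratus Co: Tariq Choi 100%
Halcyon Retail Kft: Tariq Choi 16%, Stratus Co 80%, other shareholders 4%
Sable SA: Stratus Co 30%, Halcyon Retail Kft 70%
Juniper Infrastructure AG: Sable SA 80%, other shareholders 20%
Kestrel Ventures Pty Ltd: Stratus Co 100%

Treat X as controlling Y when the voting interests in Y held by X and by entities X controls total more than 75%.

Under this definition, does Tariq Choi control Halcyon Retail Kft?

Tariq holds 100% of Stratus, so Tariq controls Stratus.
Tariq and Stratus together hold 16% + 80% = 96% of Halcyon, so Tariq controls Halcyon.

Yes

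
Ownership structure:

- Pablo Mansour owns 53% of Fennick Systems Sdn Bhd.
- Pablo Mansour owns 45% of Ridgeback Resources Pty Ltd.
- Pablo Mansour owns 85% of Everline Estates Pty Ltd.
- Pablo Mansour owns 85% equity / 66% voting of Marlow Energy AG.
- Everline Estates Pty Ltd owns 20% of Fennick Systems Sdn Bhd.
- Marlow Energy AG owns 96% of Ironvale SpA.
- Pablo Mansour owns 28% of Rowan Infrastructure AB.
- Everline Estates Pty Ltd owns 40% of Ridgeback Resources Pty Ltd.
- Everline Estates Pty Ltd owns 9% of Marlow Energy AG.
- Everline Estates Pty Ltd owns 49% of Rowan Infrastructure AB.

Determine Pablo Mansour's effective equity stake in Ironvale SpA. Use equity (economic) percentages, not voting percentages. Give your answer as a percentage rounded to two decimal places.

88.94%

Pablo reaches Ironvale along 2 paths.
Via Marlow: 85% × 96% = 81.6%.
Via Everline → Marlow: 85% × 9% × 96% = 7.344%.
Total: 81.6% + 7.344% = 88.944%.
Rounded: 88.94%.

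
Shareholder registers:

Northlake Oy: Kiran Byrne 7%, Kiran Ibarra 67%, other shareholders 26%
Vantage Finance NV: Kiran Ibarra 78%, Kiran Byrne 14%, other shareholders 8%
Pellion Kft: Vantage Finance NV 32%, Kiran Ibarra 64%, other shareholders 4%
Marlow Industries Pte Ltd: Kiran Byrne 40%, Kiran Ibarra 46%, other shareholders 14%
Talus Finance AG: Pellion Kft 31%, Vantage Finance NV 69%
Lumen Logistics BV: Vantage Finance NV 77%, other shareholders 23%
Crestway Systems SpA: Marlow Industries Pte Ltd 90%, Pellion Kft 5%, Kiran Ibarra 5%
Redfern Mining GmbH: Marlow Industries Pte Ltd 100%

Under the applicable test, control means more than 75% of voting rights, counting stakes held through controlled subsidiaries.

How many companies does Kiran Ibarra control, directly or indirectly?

4

Kiran Ibarra holds 78% of Vantage, so Kiran Ibarra controls Vantage.
Vantage and Kiran Ibarra together hold 32% + 64% = 96% of Pellion, so Kiran Ibarra controls Pellion.
Pellion and Vantage together hold 31% + 69% = 100% of Talus, so Kiran Ibarra controls Talus.
Vantage holds 77% of Lumen, so Kiran Ibarra controls Lumen.
No other company's threshold is met.
Kiran Ibarra controls 4 companies.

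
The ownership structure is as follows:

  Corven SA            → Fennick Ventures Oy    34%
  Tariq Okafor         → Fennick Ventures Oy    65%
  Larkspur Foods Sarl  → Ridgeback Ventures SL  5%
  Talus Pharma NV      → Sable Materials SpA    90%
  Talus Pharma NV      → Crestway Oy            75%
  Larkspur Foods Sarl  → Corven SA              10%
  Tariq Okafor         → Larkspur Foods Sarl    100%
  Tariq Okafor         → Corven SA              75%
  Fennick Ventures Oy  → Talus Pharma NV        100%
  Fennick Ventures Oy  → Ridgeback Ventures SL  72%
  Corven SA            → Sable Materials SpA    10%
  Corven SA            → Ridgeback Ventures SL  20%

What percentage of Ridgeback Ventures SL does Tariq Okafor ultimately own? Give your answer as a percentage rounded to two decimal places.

89.61%

Tariq reaches Ridgeback along 6 paths.
Via Corven: 75% × 20% = 15%.
Via Larkspur → Corven: 100% × 10% × 20% = 2%.
Via Corven → Fennick: 75% × 34% × 72% = 18.36%.
Via Larkspur → Corven → Fennick: 100% × 10% × 34% × 72% = 2.448%.
Via Fennick: 65% × 72% = 46.8%.
Via Larkspur: 100% × 5% = 5%.
Total: 15% + 2% + 18.36% + 2.448% + 46.8% + 5% = 89.608%.
Rounded: 89.61%.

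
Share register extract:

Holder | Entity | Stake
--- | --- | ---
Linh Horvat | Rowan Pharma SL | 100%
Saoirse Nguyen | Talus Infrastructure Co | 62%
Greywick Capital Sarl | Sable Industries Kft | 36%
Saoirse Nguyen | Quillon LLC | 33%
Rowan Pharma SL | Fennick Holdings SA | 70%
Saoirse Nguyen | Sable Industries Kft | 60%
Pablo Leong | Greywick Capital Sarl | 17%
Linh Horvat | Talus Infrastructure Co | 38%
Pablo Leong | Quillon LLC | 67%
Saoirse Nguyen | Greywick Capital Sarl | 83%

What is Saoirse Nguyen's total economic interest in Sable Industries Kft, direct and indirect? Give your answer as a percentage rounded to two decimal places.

Saoirse reaches Sable along 2 paths.
Via Greywick: 83% × 36% = 29.88%.
Direct stake: 60% = 60%.
Total: 29.88% + 60% = 89.88%.

89.88%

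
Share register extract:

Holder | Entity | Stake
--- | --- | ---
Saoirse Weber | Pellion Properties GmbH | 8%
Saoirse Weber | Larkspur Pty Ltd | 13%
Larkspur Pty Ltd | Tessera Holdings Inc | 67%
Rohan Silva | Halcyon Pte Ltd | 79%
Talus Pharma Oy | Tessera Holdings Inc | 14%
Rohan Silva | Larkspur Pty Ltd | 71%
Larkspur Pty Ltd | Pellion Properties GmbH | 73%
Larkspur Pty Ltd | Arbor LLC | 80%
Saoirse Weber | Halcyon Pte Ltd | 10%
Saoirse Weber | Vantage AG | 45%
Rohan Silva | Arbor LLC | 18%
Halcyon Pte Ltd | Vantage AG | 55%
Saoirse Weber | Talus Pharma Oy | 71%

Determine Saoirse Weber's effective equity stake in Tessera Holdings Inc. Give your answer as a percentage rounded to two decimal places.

18.65%

Saoirse reaches Tessera along 2 paths.
Via Larkspur: 13% × 67% = 8.71%.
Via Talus: 71% × 14% = 9.94%.
Total: 8.71% + 9.94% = 18.65%.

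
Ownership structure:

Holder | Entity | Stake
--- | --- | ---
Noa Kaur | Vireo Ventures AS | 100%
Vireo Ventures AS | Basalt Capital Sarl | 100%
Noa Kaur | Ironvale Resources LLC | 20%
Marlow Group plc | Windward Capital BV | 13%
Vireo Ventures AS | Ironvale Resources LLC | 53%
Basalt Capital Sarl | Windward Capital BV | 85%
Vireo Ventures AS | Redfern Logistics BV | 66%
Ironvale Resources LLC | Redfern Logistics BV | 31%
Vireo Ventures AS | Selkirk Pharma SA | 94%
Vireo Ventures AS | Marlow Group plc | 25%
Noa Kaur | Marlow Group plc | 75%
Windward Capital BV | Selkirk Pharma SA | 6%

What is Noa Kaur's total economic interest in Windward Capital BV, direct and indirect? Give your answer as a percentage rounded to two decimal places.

Noa reaches Windward along 3 paths.
Via Vireo → Basalt: 100% × 100% × 85% = 85%.
Via Vireo → Marlow: 100% × 25% × 13% = 3.25%.
Via Marlow: 75% × 13% = 9.75%.
Total: 85% + 3.25% + 9.75% = 98%.
Rounded: 98.00%.

98.00%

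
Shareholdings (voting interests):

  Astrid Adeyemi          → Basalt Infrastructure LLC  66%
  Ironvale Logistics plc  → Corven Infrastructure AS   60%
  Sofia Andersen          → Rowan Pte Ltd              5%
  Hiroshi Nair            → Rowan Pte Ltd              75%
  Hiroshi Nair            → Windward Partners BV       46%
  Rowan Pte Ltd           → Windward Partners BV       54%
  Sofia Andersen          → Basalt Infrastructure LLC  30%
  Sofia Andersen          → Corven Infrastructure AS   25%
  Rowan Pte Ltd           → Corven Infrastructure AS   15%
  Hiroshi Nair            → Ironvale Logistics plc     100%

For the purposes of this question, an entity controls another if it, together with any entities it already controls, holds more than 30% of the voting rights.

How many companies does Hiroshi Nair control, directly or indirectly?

Hiroshi holds 100% of Ironvale, so Hiroshi controls Ironvale.
Hiroshi holds 75% of Rowan, so Hiroshi controls Rowan.
Ironvale and Rowan together hold 60% + 15% = 75% of Corven, so Hiroshi controls Corven.
Rowan and Hiroshi together hold 54% + 46% = 100% of Windward, so Hiroshi controls Windward.
No other company's threshold is met.
Hiroshi controls 4 companies.

4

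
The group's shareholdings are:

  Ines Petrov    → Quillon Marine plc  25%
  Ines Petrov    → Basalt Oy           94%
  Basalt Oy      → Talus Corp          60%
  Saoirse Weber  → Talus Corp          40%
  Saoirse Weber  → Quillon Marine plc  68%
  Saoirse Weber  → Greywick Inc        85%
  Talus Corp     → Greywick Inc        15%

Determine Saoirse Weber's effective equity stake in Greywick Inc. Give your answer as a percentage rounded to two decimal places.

Saoirse reaches Greywick along 2 paths.
Direct stake: 85% = 85%.
Via Talus: 40% × 15% = 6%.
Total: 85% + 6% = 91%.
Rounded: 91.00%.

91.00%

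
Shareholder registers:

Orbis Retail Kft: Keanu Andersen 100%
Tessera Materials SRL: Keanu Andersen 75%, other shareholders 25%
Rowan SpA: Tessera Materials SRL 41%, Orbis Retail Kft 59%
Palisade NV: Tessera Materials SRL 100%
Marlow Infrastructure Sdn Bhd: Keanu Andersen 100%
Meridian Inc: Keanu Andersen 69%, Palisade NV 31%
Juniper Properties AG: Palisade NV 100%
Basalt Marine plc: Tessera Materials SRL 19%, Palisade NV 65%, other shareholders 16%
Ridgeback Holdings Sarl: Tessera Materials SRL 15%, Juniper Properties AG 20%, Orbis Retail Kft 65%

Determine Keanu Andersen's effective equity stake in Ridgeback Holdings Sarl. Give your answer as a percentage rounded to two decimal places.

91.25%

Keanu reaches Ridgeback along 3 paths.
Via Tessera: 75% × 15% = 11.25%.
Via Tessera → Palisade → Juniper: 75% × 100% × 100% × 20% = 15%.
Via Orbis: 100% × 65% = 65%.
Total: 11.25% + 15% + 65% = 91.25%.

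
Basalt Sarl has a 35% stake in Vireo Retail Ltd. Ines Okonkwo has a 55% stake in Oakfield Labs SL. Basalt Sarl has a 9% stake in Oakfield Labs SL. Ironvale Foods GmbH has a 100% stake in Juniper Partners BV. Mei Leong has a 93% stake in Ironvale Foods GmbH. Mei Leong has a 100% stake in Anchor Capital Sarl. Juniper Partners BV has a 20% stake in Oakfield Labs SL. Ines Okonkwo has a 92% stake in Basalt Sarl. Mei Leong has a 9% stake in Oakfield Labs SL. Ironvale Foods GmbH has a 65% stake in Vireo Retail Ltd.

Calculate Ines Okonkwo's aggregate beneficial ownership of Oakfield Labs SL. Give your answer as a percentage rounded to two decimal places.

63.28%

Ines reaches Oakfield along 2 paths.
Direct stake: 55% = 55%.
Via Basalt: 92% × 9% = 8.28%.
Total: 55% + 8.28% = 63.28%.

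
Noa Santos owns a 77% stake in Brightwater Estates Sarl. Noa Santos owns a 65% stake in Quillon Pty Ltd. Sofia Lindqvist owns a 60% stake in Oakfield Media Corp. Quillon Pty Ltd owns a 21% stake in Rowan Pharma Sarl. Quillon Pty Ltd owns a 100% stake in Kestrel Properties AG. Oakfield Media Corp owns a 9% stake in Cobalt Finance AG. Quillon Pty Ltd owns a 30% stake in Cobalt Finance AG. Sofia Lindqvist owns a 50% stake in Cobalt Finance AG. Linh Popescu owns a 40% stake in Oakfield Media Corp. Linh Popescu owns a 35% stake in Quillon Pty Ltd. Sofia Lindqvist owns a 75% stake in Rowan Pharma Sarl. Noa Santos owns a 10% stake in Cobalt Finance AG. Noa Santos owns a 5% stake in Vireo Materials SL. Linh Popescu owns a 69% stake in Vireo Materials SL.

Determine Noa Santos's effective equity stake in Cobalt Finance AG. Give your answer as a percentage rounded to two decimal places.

29.50%

Noa reaches Cobalt along 2 paths.
Via Quillon: 65% × 30% = 19.5%.
Direct stake: 10% = 10%.
Total: 19.5% + 10% = 29.5%.
Rounded: 29.50%.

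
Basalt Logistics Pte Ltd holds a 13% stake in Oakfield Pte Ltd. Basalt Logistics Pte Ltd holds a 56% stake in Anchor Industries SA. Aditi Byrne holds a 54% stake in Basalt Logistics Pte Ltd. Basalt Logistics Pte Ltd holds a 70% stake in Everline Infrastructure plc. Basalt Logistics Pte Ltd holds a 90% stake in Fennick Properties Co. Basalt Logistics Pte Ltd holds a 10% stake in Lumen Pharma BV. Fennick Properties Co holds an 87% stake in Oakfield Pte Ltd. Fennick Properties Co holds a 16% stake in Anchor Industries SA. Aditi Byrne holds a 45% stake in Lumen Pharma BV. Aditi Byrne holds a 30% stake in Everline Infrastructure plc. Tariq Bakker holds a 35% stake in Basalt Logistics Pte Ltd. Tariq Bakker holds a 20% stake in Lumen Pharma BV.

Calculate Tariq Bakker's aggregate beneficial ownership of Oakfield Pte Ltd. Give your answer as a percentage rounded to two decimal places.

31.96%

Tariq reaches Oakfield along 2 paths.
Via Basalt: 35% × 13% = 4.55%.
Via Basalt → Fennick: 35% × 90% × 87% = 27.405%.
Total: 4.55% + 27.405% = 31.955%.
Rounded: 31.96%.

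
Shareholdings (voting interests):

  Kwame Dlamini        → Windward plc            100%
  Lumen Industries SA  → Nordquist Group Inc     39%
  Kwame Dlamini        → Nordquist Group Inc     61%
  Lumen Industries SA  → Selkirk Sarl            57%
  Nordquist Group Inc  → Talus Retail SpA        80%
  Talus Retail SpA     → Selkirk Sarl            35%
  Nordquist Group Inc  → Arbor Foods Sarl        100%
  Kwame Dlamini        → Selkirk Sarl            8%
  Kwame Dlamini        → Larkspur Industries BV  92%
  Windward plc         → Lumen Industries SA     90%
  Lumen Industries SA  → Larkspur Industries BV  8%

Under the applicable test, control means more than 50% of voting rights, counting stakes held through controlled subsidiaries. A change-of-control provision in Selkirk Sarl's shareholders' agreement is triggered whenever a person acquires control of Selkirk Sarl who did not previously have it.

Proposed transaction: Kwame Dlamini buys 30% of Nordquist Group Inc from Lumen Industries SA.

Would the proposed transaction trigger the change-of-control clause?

No

The purchase adds only to Kwame's holdings (Lumen's stake shrinks), so Kwame is the only person who could newly come to control Selkirk.
Kwame holds 100% of Windward, so Kwame controls Windward.
Windward holds 90% of Lumen, so Kwame controls Lumen.
Kwame and Lumen together hold 61% + 39% = 100% of Nordquist, so Kwame controls Nordquist.
Nordquist holds 80% of Talus, so Kwame controls Talus.
Kwame and Lumen and Talus together hold 8% + 57% + 35% = 100% of Selkirk, so Kwame controls Selkirk.
So Kwame already controls Selkirk before the transaction.
After the purchase, Kwame's direct stake in Nordquist rises to 61% + 30% = 91%, and Lumen's stake falls to 9%.
Kwame controlled Selkirk already, so this is not a new person acquiring control; every other person's position is unchanged or reduced.
No new person acquires control, so the clause is not triggered.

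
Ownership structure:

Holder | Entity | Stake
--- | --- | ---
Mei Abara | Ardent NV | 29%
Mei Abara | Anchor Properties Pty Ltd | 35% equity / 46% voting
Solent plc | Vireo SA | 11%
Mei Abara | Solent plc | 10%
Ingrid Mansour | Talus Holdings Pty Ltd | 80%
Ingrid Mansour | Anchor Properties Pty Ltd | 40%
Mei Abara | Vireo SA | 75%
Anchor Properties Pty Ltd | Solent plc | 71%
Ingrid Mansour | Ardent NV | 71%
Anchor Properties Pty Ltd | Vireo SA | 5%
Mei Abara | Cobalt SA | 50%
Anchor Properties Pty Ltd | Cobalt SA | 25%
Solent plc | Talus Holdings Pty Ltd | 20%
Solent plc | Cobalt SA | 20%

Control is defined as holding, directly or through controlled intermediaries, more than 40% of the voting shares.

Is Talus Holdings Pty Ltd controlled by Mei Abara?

Mei holds 46% of Anchor, so Mei controls Anchor.
Anchor and Mei together hold 71% + 10% = 81% of Solent, so Mei controls Solent.
Anchor and Mei and Solent together hold 25% + 50% + 20% = 95% of Cobalt, so Mei controls Cobalt.
Anchor and Solent and Mei together hold 5% + 11% + 75% = 91% of Vireo, so Mei controls Vireo.
In Talus, Mei's side holds only 20%, not > 40%.
So Mei does not control Talus.

No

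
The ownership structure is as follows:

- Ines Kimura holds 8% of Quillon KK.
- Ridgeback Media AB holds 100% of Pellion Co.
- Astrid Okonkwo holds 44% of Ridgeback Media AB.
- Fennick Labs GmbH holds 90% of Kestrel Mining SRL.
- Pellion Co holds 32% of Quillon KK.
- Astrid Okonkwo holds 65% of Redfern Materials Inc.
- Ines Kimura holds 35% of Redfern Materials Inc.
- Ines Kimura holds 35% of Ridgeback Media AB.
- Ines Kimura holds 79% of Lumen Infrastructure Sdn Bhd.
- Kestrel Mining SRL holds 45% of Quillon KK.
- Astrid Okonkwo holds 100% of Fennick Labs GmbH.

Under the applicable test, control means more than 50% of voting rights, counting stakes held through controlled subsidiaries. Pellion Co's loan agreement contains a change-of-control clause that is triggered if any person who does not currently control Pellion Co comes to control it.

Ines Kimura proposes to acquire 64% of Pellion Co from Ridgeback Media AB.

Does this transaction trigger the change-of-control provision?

The purchase adds only to Ines's holdings (Ridgeback's stake shrinks), so Ines is the only person who could newly come to control Pellion.
Ines holds 79% of Lumen, so Ines controls Lumen.
Neither Ines nor any entity Ines controls holds any voting interest in Pellion.
So before the transaction, Ines does not control Pellion.
After the purchase, Ines holds 64% of Pellion directly, and Ridgeback's stake falls to 36%.
Ines holds 64% of Pellion, so Ines controls Pellion.
Ines did not control Pellion before and does after, so the clause is triggered.

Yes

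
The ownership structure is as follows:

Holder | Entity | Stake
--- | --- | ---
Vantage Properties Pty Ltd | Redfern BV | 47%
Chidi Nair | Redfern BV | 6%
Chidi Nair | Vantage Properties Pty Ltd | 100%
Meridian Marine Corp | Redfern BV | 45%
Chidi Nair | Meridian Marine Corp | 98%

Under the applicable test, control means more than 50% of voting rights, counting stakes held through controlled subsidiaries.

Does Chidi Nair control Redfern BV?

Yes

Chidi holds 98% of Meridian, so Chidi controls Meridian.
Chidi holds 100% of Vantage, so Chidi controls Vantage.
Chidi and Vantage and Meridian together hold 6% + 47% + 45% = 98% of Redfern, so Chidi controls Redfern.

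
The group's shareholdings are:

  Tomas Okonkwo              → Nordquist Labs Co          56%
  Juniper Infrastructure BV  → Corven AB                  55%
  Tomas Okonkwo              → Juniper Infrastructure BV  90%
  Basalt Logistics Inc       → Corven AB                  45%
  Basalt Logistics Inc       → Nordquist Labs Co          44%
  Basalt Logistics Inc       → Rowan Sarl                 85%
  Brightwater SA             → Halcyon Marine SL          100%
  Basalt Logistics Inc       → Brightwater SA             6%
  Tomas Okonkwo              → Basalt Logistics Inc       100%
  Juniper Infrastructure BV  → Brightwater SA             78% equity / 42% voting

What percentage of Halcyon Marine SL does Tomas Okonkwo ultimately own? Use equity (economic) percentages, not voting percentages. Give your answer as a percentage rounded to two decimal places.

76.20%

Tomas reaches Halcyon along 2 paths.
Via Juniper → Brightwater: 90% × 78% × 100% = 70.2%.
Via Basalt → Brightwater: 100% × 6% × 100% = 6%.
Total: 70.2% + 6% = 76.2%.
Rounded: 76.20%.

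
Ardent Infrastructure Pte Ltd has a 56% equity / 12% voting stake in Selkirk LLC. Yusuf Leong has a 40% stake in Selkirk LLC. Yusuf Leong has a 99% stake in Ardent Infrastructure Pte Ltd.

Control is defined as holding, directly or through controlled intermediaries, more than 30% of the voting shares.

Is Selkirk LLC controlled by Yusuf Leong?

Yusuf holds 99% of Ardent, so Yusuf controls Ardent.
Ardent and Yusuf together hold 12% + 40% = 52% of Selkirk, so Yusuf controls Selkirk.

Yes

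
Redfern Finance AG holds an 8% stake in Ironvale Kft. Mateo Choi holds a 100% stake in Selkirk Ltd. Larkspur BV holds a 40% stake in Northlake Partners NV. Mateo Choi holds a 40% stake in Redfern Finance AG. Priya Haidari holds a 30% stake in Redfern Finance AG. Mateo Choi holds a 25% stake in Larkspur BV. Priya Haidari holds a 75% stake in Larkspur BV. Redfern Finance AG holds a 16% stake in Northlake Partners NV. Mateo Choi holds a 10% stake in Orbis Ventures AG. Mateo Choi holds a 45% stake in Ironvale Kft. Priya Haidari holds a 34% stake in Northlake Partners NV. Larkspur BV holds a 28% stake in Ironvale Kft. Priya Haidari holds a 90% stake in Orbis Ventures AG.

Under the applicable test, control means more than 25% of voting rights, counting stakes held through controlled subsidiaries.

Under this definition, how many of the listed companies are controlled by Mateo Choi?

3

Mateo holds 40% of Redfern, so Mateo controls Redfern.
Mateo holds 100% of Selkirk, so Mateo controls Selkirk.
Mateo and Redfern together hold 45% + 8% = 53% of Ironvale, so Mateo controls Ironvale.
No other company's threshold is met.
Mateo controls 3 companies.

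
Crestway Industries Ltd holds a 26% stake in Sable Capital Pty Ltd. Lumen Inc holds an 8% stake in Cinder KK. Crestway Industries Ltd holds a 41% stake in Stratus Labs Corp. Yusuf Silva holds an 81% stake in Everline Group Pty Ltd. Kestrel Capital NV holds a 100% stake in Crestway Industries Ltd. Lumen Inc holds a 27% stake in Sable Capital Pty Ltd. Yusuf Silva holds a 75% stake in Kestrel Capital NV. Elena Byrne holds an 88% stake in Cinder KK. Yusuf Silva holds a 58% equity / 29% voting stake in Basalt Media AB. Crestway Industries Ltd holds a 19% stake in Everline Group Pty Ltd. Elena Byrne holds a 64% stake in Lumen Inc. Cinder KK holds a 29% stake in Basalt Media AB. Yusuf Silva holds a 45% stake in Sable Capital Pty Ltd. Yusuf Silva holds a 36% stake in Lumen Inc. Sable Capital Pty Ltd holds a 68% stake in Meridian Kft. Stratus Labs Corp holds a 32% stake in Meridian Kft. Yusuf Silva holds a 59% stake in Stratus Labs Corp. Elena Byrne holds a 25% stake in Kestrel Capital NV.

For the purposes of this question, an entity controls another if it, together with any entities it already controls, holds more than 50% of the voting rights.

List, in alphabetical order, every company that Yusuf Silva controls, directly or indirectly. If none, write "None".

Yusuf holds 75% of Kestrel, so Yusuf controls Kestrel.
Kestrel holds 100% of Crestway, so Yusuf controls Crestway.
Yusuf and Crestway together hold 45% + 26% = 71% of Sable, so Yusuf controls Sable.
Crestway and Yusuf together hold 19% + 81% = 100% of Everline, so Yusuf controls Everline.
Yusuf and Crestway together hold 59% + 41% = 100% of Stratus, so Yusuf controls Stratus.
Stratus and Sable together hold 32% + 68% = 100% of Meridian, so Yusuf controls Meridian.
No other company's threshold is met.

Crestway Industries Ltd, Everline Group Pty Ltd, Kestrel Capital NV, Meridian Kft, Sable Capital Pty Ltd, Stratus Labs Corp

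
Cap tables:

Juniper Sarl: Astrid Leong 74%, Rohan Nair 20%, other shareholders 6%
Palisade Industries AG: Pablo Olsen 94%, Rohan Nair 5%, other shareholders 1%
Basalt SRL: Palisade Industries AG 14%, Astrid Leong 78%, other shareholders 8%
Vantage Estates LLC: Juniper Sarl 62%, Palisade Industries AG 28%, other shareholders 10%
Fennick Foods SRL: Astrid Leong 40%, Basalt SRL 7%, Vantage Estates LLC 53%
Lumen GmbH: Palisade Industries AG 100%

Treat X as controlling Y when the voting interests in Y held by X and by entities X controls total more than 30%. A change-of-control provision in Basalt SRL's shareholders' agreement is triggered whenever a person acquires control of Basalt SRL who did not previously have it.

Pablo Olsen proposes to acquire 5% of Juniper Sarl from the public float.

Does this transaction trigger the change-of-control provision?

The purchase changes only Pablo's holdings, so Pablo is the only person who could newly come to control Basalt.
Pablo holds 94% of Palisade, so Pablo controls Palisade.
Palisade holds 100% of Lumen, so Pablo controls Lumen.
In Basalt, Pablo's side holds only 14%, not > 30%.
So before the transaction, Pablo does not control Basalt.
After the purchase, Pablo holds 5% of Juniper directly.
Pablo's side now holds 5% of Juniper, not > 30%, so Pablo still does not control Juniper.
After the transaction, Pablo's side holds 14% of Basalt, not > 30%, so Pablo still does not control Basalt.
No new person acquires control, so the clause is not triggered.

No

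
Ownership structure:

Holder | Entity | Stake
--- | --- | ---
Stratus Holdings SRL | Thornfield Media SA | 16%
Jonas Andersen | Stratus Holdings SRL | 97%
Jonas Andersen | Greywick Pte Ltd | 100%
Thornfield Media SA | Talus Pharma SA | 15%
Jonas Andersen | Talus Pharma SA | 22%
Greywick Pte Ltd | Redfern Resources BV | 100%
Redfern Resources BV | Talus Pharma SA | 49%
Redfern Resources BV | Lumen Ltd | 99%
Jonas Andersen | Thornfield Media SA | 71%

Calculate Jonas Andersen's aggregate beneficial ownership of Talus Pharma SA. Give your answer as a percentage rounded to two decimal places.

Jonas reaches Talus along 4 paths.
Direct stake: 22% = 22%.
Via Greywick → Redfern: 100% × 100% × 49% = 49%.
Via Thornfield: 71% × 15% = 10.65%.
Via Stratus → Thornfield: 97% × 16% × 15% = 2.328%.
Total: 22% + 49% + 10.65% + 2.328% = 83.978%.
Rounded: 83.98%.

83.98%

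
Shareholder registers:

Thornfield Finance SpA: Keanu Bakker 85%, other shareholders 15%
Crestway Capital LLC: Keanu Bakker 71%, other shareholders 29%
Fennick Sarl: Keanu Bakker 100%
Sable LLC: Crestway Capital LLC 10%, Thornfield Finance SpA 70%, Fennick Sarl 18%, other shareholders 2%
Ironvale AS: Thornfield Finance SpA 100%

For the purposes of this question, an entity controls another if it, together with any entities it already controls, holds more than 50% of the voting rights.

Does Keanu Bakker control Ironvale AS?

Yes

Keanu holds 85% of Thornfield, so Keanu controls Thornfield.
Thornfield holds 100% of Ironvale, so Keanu controls Ironvale.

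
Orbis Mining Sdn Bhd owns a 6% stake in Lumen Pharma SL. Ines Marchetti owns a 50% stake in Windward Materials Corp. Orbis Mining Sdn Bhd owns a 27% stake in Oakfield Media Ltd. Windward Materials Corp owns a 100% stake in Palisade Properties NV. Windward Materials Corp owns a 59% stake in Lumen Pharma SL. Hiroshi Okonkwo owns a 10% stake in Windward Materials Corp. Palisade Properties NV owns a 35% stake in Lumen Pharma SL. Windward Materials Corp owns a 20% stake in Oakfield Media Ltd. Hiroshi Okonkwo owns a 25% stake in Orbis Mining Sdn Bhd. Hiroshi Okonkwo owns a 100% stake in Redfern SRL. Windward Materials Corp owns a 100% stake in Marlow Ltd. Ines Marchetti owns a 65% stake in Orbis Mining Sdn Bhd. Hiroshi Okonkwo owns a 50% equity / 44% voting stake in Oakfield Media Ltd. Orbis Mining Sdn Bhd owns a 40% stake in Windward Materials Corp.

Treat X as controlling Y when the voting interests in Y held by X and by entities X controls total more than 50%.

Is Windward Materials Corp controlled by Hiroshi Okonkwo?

Hiroshi holds 100% of Redfern, so Hiroshi controls Redfern.
In Windward, Hiroshi's side holds only 10%, not > 50%.
So Hiroshi does not control Windward.

No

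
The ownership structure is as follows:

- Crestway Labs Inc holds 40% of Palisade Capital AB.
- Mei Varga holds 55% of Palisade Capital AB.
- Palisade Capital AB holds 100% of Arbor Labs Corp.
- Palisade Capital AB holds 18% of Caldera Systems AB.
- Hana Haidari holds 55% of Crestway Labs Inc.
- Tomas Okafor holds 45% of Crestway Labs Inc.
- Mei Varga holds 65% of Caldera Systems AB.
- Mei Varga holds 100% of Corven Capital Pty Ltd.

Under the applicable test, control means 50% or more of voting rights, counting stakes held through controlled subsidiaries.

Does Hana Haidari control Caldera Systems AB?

Hana holds 55% of Crestway, so Hana controls Crestway.
Neither Hana nor any entity Hana controls holds any voting interest in Caldera.
So Hana does not control Caldera.

No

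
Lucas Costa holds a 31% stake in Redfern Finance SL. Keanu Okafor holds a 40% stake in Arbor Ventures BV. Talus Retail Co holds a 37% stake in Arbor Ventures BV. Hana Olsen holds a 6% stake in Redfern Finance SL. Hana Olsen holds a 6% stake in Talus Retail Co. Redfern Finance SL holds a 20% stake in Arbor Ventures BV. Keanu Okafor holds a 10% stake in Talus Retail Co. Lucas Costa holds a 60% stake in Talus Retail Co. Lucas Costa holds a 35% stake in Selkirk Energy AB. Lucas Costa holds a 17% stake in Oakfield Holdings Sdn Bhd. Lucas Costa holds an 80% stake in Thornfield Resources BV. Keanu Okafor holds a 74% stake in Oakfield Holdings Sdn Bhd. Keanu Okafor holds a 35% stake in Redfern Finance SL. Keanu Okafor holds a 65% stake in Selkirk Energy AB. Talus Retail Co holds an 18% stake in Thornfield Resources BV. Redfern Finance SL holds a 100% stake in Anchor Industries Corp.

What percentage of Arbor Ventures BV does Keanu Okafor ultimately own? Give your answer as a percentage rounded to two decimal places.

Keanu reaches Arbor along 3 paths.
Via Redfern: 35% × 20% = 7%.
Direct stake: 40% = 40%.
Via Talus: 10% × 37% = 3.7%.
Total: 7% + 40% + 3.7% = 50.7%.
Rounded: 50.70%.

50.70%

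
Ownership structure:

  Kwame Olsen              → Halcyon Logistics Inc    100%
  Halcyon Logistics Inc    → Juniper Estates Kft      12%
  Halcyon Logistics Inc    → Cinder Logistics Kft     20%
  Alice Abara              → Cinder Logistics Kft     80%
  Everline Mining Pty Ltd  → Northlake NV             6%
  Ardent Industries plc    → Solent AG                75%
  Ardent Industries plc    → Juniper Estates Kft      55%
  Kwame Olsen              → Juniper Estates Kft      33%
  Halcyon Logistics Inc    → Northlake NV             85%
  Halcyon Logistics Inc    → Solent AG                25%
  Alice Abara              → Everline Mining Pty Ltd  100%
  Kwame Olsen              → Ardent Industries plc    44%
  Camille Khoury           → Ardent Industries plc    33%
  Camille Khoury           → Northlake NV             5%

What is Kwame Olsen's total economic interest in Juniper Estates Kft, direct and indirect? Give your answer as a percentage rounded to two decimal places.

Kwame reaches Juniper along 3 paths.
Via Halcyon: 100% × 12% = 12%.
Direct stake: 33% = 33%.
Via Ardent: 44% × 55% = 24.2%.
Total: 12% + 33% + 24.2% = 69.2%.
Rounded: 69.20%.

69.20%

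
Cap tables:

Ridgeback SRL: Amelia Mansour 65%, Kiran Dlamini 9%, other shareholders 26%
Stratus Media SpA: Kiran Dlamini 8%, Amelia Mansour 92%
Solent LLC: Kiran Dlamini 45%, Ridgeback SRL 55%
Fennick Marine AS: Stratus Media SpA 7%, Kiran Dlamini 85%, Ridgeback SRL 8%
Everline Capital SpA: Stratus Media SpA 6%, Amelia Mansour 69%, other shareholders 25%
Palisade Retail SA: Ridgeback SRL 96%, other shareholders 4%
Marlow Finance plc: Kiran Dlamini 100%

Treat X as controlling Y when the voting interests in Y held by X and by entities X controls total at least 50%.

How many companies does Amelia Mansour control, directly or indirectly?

5

Amelia holds 65% of Ridgeback, so Amelia controls Ridgeback.
Amelia holds 92% of Stratus, so Amelia controls Stratus.
Ridgeback holds 55% of Solent, so Amelia controls Solent.
Stratus and Amelia together hold 6% + 69% = 75% of Everline, so Amelia controls Everline.
Ridgeback holds 96% of Palisade, so Amelia controls Palisade.
No other company's threshold is met.
Amelia controls 5 companies.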